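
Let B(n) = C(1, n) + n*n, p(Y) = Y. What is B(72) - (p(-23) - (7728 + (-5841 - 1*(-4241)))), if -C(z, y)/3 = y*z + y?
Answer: 10903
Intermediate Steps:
C(z, y) = -3*y - 3*y*z (C(z, y) = -3*(y*z + y) = -3*(y + y*z) = -3*y - 3*y*z)
B(n) = n**2 - 6*n (B(n) = -3*n*(1 + 1) + n*n = -3*n*2 + n**2 = -6*n + n**2 = n**2 - 6*n)
B(72) - (p(-23) - (7728 + (-5841 - 1*(-4241)))) = 72*(-6 + 72) - (-23 - (7728 + (-5841 - 1*(-4241)))) = 72*66 - (-23 - (7728 + (-5841 + 4241))) = 4752 - (-23 - (7728 - 1600)) = 4752 - (-23 - 1*6128) = 4752 - (-23 - 6128) = 4752 - 1*(-6151) = 4752 + 6151 = 10903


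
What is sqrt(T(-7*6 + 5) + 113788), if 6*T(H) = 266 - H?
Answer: sqrt(455354)/2 ≈ 337.40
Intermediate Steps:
T(H) = 133/3 - H/6 (T(H) = (266 - H)/6 = 133/3 - H/6)
sqrt(T(-7*6 + 5) + 113788) = sqrt((133/3 - (-7*6 + 5)/6) + 113788) = sqrt((133/3 - (-42 + 5)/6) + 113788) = sqrt((133/3 - 1/6*(-37)) + 113788) = sqrt((133/3 + 37/6) + 113788) = sqrt(101/2 + 113788) = sqrt(227677/2) = sqrt(455354)/2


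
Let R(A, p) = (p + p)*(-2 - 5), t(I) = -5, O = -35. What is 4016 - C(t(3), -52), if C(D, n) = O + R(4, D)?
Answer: 3981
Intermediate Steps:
R(A, p) = -14*p (R(A, p) = (2*p)*(-7) = -14*p)
C(D, n) = -35 - 14*D
4016 - C(t(3), -52) = 4016 - (-35 - 14*(-5)) = 4016 - (-35 + 70) = 4016 - 1*35 = 4016 - 35 = 3981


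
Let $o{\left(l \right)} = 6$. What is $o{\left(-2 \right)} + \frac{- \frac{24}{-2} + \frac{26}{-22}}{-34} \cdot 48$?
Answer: $- \frac{102}{11} \approx -9.2727$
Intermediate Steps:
$o{\left(-2 \right)} + \frac{- \frac{24}{-2} + \frac{26}{-22}}{-34} \cdot 48 = 6 + \frac{- \frac{24}{-2} + \frac{26}{-22}}{-34} \cdot 48 = 6 + \left(\left(-24\right) \left(- \frac{1}{2}\right) + 26 \left(- \frac{1}{22}\right)\right) \left(- \frac{1}{34}\right) 48 = 6 + \left(12 - \frac{13}{11}\right) \left(- \frac{1}{34}\right) 48 = 6 + \frac{119}{11} \left(- \frac{1}{34}\right) 48 = 6 - \frac{168}{11} = - \frac{102}{11}$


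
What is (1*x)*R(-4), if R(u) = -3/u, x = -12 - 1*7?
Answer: -57/4 ≈ -14.250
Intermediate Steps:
x = -19 (x = -12 - 7 = -19)
(1*x)*R(-4) = (1*(-19))*(-3/(-4)) = -(-57)*(-1)/4 = -19*3/4 = -57/4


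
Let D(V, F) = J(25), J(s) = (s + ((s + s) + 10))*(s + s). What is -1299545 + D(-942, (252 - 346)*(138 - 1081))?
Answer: -1295295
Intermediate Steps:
J(s) = 2*s*(10 + 3*s) (J(s) = (s + (2*s + 10))*(2*s) = (s + (10 + 2*s))*(2*s) = (10 + 3*s)*(2*s) = 2*s*(10 + 3*s))
D(V, F) = 4250 (D(V, F) = 2*25*(10 + 3*25) = 2*25*(10 + 75) = 2*25*85 = 4250)
-1299545 + D(-942, (252 - 346)*(138 - 1081)) = -1299545 + 4250 = -1295295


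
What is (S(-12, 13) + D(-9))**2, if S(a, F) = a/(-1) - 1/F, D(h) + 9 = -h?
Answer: 24025/169 ≈ 142.16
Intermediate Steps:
D(h) = -9 - h
S(a, F) = -a - 1/F (S(a, F) = a*(-1) - 1/F = -a - 1/F)
(S(-12, 13) + D(-9))**2 = ((-1*(-12) - 1/13) + (-9 - 1*(-9)))**2 = ((12 - 1*1/13) + (-9 + 9))**2 = ((12 - 1/13) + 0)**2 = (155/13 + 0)**2 = (155/13)**2 = 24025/169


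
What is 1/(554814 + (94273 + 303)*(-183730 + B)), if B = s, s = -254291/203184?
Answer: -12699/220657976778635 ≈ -5.7551e-11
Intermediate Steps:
s = -254291/203184 (s = -254291*1/203184 = -254291/203184 ≈ -1.2515)
B = -254291/203184 ≈ -1.2515
1/(554814 + (94273 + 303)*(-183730 + B)) = 1/(554814 + (94273 + 303)*(-183730 - 254291/203184)) = 1/(554814 + 94576*(-37331250611/203184)) = 1/(554814 - 220665022361621/12699) = 1/(-220657976778635/12699) = -12699/220657976778635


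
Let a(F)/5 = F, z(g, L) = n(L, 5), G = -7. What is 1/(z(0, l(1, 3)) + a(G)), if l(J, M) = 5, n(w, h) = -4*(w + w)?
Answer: -1/75 ≈ -0.013333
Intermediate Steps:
n(w, h) = -8*w
z(g, L) = -8*L
a(F) = 5*F
1/(z(0, l(1, 3)) + a(G)) = 1/(-8*5 + 5*(-7)) = 1/(-40 - 35) = 1/(-75) = -1/75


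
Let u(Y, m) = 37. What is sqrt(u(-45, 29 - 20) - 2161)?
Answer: 6*I*sqrt(59) ≈ 46.087*I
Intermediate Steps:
sqrt(u(-45, 29 - 20) - 2161) = sqrt(37 - 2161) = sqrt(-2124) = 6*I*sqrt(59)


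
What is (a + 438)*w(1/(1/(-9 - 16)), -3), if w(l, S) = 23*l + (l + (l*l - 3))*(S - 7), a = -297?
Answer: -922845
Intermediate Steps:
w(l, S) = 23*l + (-7 + S)*(-3 + l + l²) (w(l, S) = 23*l + (l + (l² - 3))*(-7 + S) = 23*l + (l + (-3 + l²))*(-7 + S) = 23*l + (-3 + l + l²)*(-7 + S) = 23*l + (-7 + S)*(-3 + l + l²))
(a + 438)*w(1/(1/(-9 - 16)), -3) = (-297 + 438)*(21 - 7*(-9 - 16)² - 3*(-3) + 16/(1/(-9 - 16)) - 3/(1/(-9 - 16)) - 3*(-9 - 16)²) = 141*(21 - 7*(1/(1/(-25)))² + 9 + 16/(1/(-25)) - 3/(1/(-25)) - 3*(1/(1/(-25)))²) = 141*(21 - 7*(1/(-1/25))² + 9 + 16/(-1/25) - 3/(-1/25) - 3*(1/(-1/25))²) = 141*(21 - 7*(-25)² + 9 + 16*(-25) - 3*(-25) - 3*(-25)²) = 141*(21 - 7*625 + 9 - 400 + 75 - 3*625) = 141*(21 - 4375 + 9 - 400 + 75 - 1875) = 141*(-6545) = -922845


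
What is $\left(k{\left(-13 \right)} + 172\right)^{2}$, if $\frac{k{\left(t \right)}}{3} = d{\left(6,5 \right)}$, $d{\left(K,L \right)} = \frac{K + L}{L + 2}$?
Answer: $\frac{1530169}{49} \approx 31228.0$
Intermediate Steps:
$d{\left(K,L \right)} = \frac{K + L}{2 + L}$
$k{\left(t \right)} = \frac{33}{7}$ ($k{\left(t \right)} = 3 \frac{6 + 5}{2 + 5} = 3 \cdot \frac{1}{7} \cdot 11 = 3 \cdot \frac{11}{7} = \frac{33}{7}$)
$\left(k{\left(-13 \right)} + 172\right)^{2} = \left(\frac{33}{7} + 172\right)^{2} = \left(\frac{1237}{7}\right)^{2} = \frac{1530169}{49}$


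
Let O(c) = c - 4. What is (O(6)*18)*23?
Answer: 828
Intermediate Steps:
O(c) = -4 + c
(O(6)*18)*23 = ((-4 + 6)*18)*23 = (2*18)*23 = 36*23 = 828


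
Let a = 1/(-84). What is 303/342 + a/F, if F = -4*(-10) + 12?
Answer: 24503/27664 ≈ 0.88574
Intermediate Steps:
a = -1/84 ≈ -0.011905
F = 52 (F = 40 + 12 = 52)
303/342 + a/F = 303/342 - 1/84/52 = 303*(1/342) - 1/84*1/52 = 101/114 - 1/4368 = 24503/27664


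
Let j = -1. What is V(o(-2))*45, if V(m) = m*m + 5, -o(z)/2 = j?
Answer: 405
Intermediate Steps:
o(z) = 2 (o(z) = -2*(-1) = 2)
V(m) = 5 + m**2 (V(m) = m**2 + 5 = 5 + m**2)
V(o(-2))*45 = (5 + 2**2)*45 = (5 + 4)*45 = 9*45 = 405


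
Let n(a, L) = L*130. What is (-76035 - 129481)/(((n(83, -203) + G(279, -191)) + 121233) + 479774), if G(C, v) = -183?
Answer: -102758/287217 ≈ -0.35777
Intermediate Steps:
n(a, L) = 130*L
(-76035 - 129481)/(((n(83, -203) + G(279, -191)) + 121233) + 479774) = (-76035 - 129481)/(((130*(-203) - 183) + 121233) + 479774) = -205516/(((-26390 - 183) + 121233) + 479774) = -205516/((-26573 + 121233) + 479774) = -205516/(94660 + 479774) = -205516/574434 = -205516*1/574434 = -102758/287217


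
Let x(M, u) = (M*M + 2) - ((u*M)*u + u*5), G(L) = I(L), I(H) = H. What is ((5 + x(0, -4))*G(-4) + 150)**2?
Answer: 1764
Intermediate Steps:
G(L) = L
x(M, u) = 2 + M**2 - 5*u - M*u**2 (x(M, u) = (M**2 + 2) - ((M*u)*u + 5*u) = (2 + M**2) - (M*u**2 + 5*u) = (2 + M**2) - (5*u + M*u**2) = (2 + M**2) + (-5*u - M*u**2) = 2 + M**2 - 5*u - M*u**2)
((5 + x(0, -4))*G(-4) + 150)**2 = ((5 + (2 + 0**2 - 5*(-4) - 1*0*(-4)**2))*(-4) + 150)**2 = ((5 + (2 + 0 + 20 - 1*0*16))*(-4) + 150)**2 = ((5 + (2 + 0 + 20 + 0))*(-4) + 150)**2 = ((5 + 22)*(-4) + 150)**2 = (27*(-4) + 150)**2 = (-108 + 150)**2 = 42**2 = 1764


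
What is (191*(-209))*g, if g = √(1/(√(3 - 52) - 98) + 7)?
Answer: -39919*√(13292181 - 1379*I)/1379 ≈ -1.0554e+5 + 5.4746*I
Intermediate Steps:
g = √(7 + (-98 - 7*I)/9653) (g = √(1/(√(-49) - 98) + 7) = √(1/(7*I - 98) + 7) = √(1/(-98 + 7*I) + 7) = √((-98 - 7*I)/9653 + 7) = √(7 + (-98 - 7*I)/9653) ≈ 2.6438 - 0.00014*I)
(191*(-209))*g = (191*(-209))*(√(13292181 - 1379*I)/1379) = -39919*√(13292181 - 1379*I)/1379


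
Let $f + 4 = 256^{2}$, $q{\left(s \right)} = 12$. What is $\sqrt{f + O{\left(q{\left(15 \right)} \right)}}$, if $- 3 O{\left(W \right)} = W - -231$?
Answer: $\sqrt{65451} \approx 255.83$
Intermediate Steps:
$O{\left(W \right)} = -77 - \frac{W}{3}$ ($O{\left(W \right)} = - \frac{W - -231}{3} = - \frac{W + 231}{3} = - \frac{231 + W}{3} = -77 - \frac{W}{3}$)
$f = 65532$ ($f = -4 + 256^{2} = -4 + 65536 = 65532$)
$\sqrt{f + O{\left(q{\left(15 \right)} \right)}} = \sqrt{65532 - 81} = \sqrt{65451}$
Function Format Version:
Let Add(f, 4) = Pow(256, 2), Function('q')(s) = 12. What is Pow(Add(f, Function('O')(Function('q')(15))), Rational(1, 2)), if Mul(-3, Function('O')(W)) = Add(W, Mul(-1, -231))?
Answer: Pow(65451, Rational(1, 2)) ≈ 255.83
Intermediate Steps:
Function('O')(W) = Add(-77, Mul(Rational(-1, 3), W)) (Function('O')(W) = Mul(Rational(-1, 3), Add(W, Mul(-1, -231))) = Mul(Rational(-1, 3), Add(W, 231)) = Mul(Rational(-1, 3), Add(231, W)) = Add(-77, Mul(Rational(-1, 3), W)))
f = 65532 (f = Add(-4, Pow(256, 2)) = Add(-4, 65536) = 65532)
Pow(Add(f, Function('O')(Function('q')(15))), Rational(1, 2)) = Pow(Add(65532, Add(-77, Mul(Rational(-1, 3), 12))), Rational(1, 2)) = Pow(Add(65532, Add(-77, -4)), Rational(1, 2)) = Pow(Add(65532, -81), Rational(1, 2)) = Pow(65451, Rational(1, 2))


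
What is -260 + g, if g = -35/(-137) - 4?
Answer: -36133/137 ≈ -263.74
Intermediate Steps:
g = -513/137 (g = -35*(-1/137) - 4 = 35/137 - 4 = -513/137 ≈ -3.7445)
-260 + g = -260 - 513/137 = -36133/137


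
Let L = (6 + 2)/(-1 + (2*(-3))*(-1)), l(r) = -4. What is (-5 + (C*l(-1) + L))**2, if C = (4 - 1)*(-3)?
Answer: 26569/25 ≈ 1062.8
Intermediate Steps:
L = 8/5 (L = 8/(-1 - 6*(-1)) = 8/(-1 + 6) = 8/5 ≈ 1.6000)
C = -9 (C = 3*(-3) = -9)
(-5 + (C*l(-1) + L))**2 = (-5 + (-9*(-4) + 8/5))**2 = (-5 + (36 + 8/5))**2 = (-5 + 188/5)**2 = (163/5)**2 = 26569/25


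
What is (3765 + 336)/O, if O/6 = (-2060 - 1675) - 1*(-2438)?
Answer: -1367/2594 ≈ -0.52699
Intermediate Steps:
O = -7782 (O = 6*((-2060 - 1675) - 1*(-2438)) = 6*(-3735 + 2438) = 6*(-1297) = -7782)
(3765 + 336)/O = (3765 + 336)/(-7782) = 4101*(-1/7782) = -1367/2594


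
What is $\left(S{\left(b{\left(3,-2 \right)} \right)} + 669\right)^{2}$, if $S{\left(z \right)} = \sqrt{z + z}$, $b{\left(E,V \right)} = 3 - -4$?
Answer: $\left(669 + \sqrt{14}\right)^{2} \approx 4.5258 \cdot 10^{5}$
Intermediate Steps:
$b{\left(E,V \right)} = 7$ ($b{\left(E,V \right)} = 3 + 4 = 7$)
$S{\left(z \right)} = \sqrt{2} \sqrt{z}$ ($S{\left(z \right)} = \sqrt{2 z} = \sqrt{2} \sqrt{z}$)
$\left(S{\left(b{\left(3,-2 \right)} \right)} + 669\right)^{2} = \left(\sqrt{2} \sqrt{7} + 669\right)^{2} = \left(\sqrt{14} + 669\right)^{2} = \left(669 + \sqrt{14}\right)^{2}$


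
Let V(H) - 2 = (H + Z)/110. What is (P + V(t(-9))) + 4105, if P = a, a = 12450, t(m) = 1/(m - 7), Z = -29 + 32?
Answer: 29140367/1760 ≈ 16557.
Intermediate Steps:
Z = 3
t(m) = 1/(-7 + m)
P = 12450
V(H) = 223/110 + H/110 (V(H) = 2 + (H + 3)/110 = 2 + (3 + H)*(1/110) = 2 + (3/110 + H/110) = 223/110 + H/110)
(P + V(t(-9))) + 4105 = (12450 + (223/110 + 1/(110*(-7 - 9)))) + 4105 = (12450 + (223/110 + (1/110)/(-16))) + 4105 = (12450 + (223/110 + (1/110)*(-1/16))) + 4105 = (12450 + (223/110 - 1/1760)) + 4105 = (12450 + 3567/1760) + 4105 = 21915567/1760 + 4105 = 29140367/1760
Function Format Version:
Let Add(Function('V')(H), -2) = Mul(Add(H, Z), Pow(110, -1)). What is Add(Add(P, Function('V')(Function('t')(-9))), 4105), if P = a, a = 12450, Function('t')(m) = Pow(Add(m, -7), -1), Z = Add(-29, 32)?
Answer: Rational(29140367, 1760) ≈ 16557.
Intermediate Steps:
Z = 3
Function('t')(m) = Pow(Add(-7, m), -1)
P = 12450
Function('V')(H) = Add(Rational(223, 110), Mul(Rational(1, 110), H)) (Function('V')(H) = Add(2, Mul(Add(H, 3), Pow(110, -1))) = Add(2, Mul(Add(3, H), Rational(1, 110))) = Add(2, Add(Rational(3, 110), Mul(Rational(1, 110), H))) = Add(Rational(223, 110), Mul(Rational(1, 110), H)))
Add(Add(P, Function('V')(Function('t')(-9))), 4105) = Add(Add(12450, Add(Rational(223, 110), Mul(Rational(1, 110), Pow(Add(-7, -9), -1)))), 4105) = Add(Add(12450, Add(Rational(223, 110), Mul(Rational(1, 110), Pow(-16, -1)))), 4105) = Add(Add(12450, Add(Rational(223, 110), Mul(Rational(1, 110), Rational(-1, 16)))), 4105) = Add(Add(12450, Add(Rational(223, 110), Rational(-1, 1760))), 4105) = Add(Add(12450, Rational(3567, 1760)), 4105) = Add(Rational(21915567, 1760), 4105) = Rational(29140367, 1760)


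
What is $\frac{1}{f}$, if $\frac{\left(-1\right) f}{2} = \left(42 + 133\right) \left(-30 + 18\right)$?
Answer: $\frac{1}{4200} \approx 0.0002381$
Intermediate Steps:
$f = 4200$ ($f = - 2 \left(42 + 133\right) \left(-30 + 18\right) = - 2 \cdot 175 \left(-12\right) = \left(-2\right) \left(-2100\right) = 4200$)
$\frac{1}{f} = \frac{1}{4200}$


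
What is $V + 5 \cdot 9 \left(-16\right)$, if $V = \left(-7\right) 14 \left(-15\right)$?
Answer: $750$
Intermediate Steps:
$V = 1470$ ($V = \left(-98\right) \left(-15\right) = 1470$)
$V + 5 \cdot 9 \left(-16\right) = 1470 + 5 \cdot 9 \left(-16\right) = 1470 + 45 \left(-16\right) = 1470 - 720 = 750$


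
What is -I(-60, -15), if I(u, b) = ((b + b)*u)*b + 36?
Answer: 26964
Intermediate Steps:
I(u, b) = 36 + 2*u*b² (I(u, b) = ((2*b)*u)*b + 36 = (2*b*u)*b + 36 = 2*u*b² + 36 = 36 + 2*u*b²)
-I(-60, -15) = -(36 + 2*(-60)*(-15)²) = -(36 + 2*(-60)*225) = -(36 - 27000) = -1*(-26964) = 26964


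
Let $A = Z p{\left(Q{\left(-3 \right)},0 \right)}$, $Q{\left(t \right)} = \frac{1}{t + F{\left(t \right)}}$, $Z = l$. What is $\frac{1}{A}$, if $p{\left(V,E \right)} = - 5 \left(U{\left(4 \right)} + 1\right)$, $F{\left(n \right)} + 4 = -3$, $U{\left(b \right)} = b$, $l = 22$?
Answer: $- \frac{1}{550} \approx -0.0018182$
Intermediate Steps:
$Z = 22$
$F{\left(n \right)} = -7$ ($F{\left(n \right)} = -4 - 3 = -7$)
$Q{\left(t \right)} = \frac{1}{-7 + t}$ ($Q{\left(t \right)} = \frac{1}{t - 7} = \frac{1}{-7 + t}$)
$p{\left(V,E \right)} = -25$ ($p{\left(V,E \right)} = - 5 \left(4 + 1\right) = \left(-5\right) 5 = -25$)
$A = -550$ ($A = 22 \left(-25\right) = -550$)
$\frac{1}{A} = \frac{1}{-550} = - \frac{1}{550}$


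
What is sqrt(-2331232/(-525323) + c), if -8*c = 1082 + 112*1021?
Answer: I*sqrt(15922930267955149)/1050646 ≈ 120.1*I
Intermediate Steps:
c = -57717/4 (c = -(1082 + 112*1021)/8 = -(1082 + 114352)/8 = -1/8*115434 = -57717/4 ≈ -14429.)
sqrt(-2331232/(-525323) + c) = sqrt(-2331232/(-525323) - 57717/4) = sqrt(-2331232*(-1/525323) - 57717/4) = sqrt(2331232/525323 - 57717/4) = sqrt(-30310742663/2101292) = I*sqrt(15922930267955149)/1050646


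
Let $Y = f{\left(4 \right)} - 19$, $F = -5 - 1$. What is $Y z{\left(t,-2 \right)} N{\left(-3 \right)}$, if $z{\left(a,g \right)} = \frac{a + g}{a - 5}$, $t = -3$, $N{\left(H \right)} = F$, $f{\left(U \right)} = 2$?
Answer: $\frac{255}{4} \approx 63.75$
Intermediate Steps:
$F = -6$ ($F = -5 - 1 = -6$)
$Y = -17$ ($Y = 2 - 19 = -17$)
$N{\left(H \right)} = -6$
$z{\left(a,g \right)} = \frac{a + g}{-5 + a}$
$Y z{\left(t,-2 \right)} N{\left(-3 \right)} = - 17 \frac{-3 - 2}{-5 - 3} \left(-6\right) = - 17 \frac{1}{-8} \left(-5\right) \left(-6\right) = - 17 \left(\left(- \frac{1}{8}\right) \left(-5\right)\right) \left(-6\right) = \left(-17\right) \frac{5}{8} \left(-6\right) = \left(- \frac{85}{8}\right) \left(-6\right) = \frac{255}{4}$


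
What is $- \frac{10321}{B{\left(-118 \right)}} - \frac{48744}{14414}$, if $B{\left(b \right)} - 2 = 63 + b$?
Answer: $\frac{73091731}{381971} \approx 191.35$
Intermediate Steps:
$B{\left(b \right)} = 65 + b$ ($B{\left(b \right)} = 2 + \left(63 + b\right) = 65 + b$)
$- \frac{10321}{B{\left(-118 \right)}} - \frac{48744}{14414} = - \frac{10321}{65 - 118} - \frac{48744}{14414} = - \frac{10321}{-53} - \frac{24372}{7207} = \left(-10321\right) \left(- \frac{1}{53}\right) - \frac{24372}{7207} = \frac{10321}{53} - \frac{24372}{7207} = \frac{73091731}{381971}$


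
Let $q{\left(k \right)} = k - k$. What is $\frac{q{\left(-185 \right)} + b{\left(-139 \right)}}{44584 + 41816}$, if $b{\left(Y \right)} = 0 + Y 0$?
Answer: $0$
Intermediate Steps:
$q{\left(k \right)} = 0$
$b{\left(Y \right)} = 0$ ($b{\left(Y \right)} = 0 + 0 = 0$)
$\frac{q{\left(-185 \right)} + b{\left(-139 \right)}}{44584 + 41816} = \frac{0 + 0}{44584 + 41816} = \frac{0}{86400} = 0 \cdot \frac{1}{86400} = 0$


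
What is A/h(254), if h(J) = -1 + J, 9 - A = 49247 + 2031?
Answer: -51269/253 ≈ -202.64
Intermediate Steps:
A = -51269 (A = 9 - (49247 + 2031) = 9 - 1*51278 = 9 - 51278 = -51269)
A/h(254) = -51269/(-1 + 254) = -51269/253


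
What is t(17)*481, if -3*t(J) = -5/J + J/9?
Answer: -117364/459 ≈ -255.70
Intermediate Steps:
t(J) = -J/27 + 5/(3*J) (t(J) = -(-5/J + J/9)/3 = -J/27 + 5/(3*J))
t(17)*481 = ((1/27)*(45 - 1*17²)/17)*481 = ((1/27)*(1/17)*(45 - 1*289))*481 = ((1/27)*(1/17)*(45 - 289))*481 = ((1/27)*(1/17)*(-244))*481 = -244/459*481 = -117364/459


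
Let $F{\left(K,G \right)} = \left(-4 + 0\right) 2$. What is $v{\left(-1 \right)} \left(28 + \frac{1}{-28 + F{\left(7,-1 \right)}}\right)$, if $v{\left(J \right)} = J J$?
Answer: $\frac{1007}{36} \approx 27.972$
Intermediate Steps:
$F{\left(K,G \right)} = -8$ ($F{\left(K,G \right)} = \left(-4\right) 2 = -8$)
$v{\left(J \right)} = J^{2}$
$v{\left(-1 \right)} \left(28 + \frac{1}{-28 + F{\left(7,-1 \right)}}\right) = \left(-1\right)^{2} \left(28 + \frac{1}{-28 - 8}\right) = 1 \left(28 + \frac{1}{-36}\right) = 1 \left(28 - \frac{1}{36}\right) = 1 \cdot \frac{1007}{36} = \frac{1007}{36}$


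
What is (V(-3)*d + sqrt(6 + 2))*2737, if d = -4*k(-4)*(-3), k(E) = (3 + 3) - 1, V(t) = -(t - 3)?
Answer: 985320 + 5474*sqrt(2) ≈ 9.9306e+5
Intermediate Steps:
V(t) = 3 - t (V(t) = -(-3 + t) = 3 - t)
k(E) = 5 (k(E) = 6 - 1 = 5)
d = 60 (d = -4*5*(-3) = -20*(-3) = 60)
(V(-3)*d + sqrt(6 + 2))*2737 = ((3 - 1*(-3))*60 + sqrt(6 + 2))*2737 = ((3 + 3)*60 + sqrt(8))*2737 = (6*60 + 2*sqrt(2))*2737 = (360 + 2*sqrt(2))*2737 = 985320 + 5474*sqrt(2)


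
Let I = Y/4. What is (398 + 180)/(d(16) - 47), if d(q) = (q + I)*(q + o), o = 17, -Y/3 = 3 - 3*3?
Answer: 1156/1259 ≈ 0.91819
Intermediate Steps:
Y = 18 (Y = -3*(3 - 3*3) = -3*(3 - 9) = -3*(-6) = 18)
I = 9/2 (I = 18/4 = 18*(¼) = 9/2 ≈ 4.5000)
d(q) = (17 + q)*(9/2 + q) (d(q) = (q + 9/2)*(q + 17) = (9/2 + q)*(17 + q) = (17 + q)*(9/2 + q))
(398 + 180)/(d(16) - 47) = (398 + 180)/((153/2 + 16² + (43/2)*16) - 47) = 578/((153/2 + 256 + 344) - 47) = 578/(1353/2 - 47) = 578/(1259/2) = 578*(2/1259) = 1156/1259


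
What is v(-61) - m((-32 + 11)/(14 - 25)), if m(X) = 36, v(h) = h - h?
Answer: -36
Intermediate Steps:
v(h) = 0
v(-61) - m((-32 + 11)/(14 - 25)) = 0 - 1*36 = 0 - 36 = -36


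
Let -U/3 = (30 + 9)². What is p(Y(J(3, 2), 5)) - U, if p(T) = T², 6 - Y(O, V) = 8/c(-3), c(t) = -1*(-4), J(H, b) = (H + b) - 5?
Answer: 4579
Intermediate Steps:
J(H, b) = -5 + H + b
c(t) = 4
Y(O, V) = 4 (Y(O, V) = 6 - 8/4 = 6 - 1*2 = 6 - 2 = 4)
U = -4563 (U = -3*(30 + 9)² = -3*39² = -3*1521 = -4563)
p(Y(J(3, 2), 5)) - U = 4² - 1*(-4563) = 16 + 4563 = 4579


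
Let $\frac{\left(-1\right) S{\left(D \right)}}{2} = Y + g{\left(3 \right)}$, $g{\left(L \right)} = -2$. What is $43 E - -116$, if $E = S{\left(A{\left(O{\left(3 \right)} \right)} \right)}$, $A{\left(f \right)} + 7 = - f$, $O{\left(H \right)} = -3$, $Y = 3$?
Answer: $30$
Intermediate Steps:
$A{\left(f \right)} = -7 - f$
$S{\left(D \right)} = -2$ ($S{\left(D \right)} = - 2 \left(3 - 2\right) = \left(-2\right) 1 = -2$)
$E = -2$
$43 E - -116 = 43 \left(-2\right) - -116 = -86 + 116 = 30$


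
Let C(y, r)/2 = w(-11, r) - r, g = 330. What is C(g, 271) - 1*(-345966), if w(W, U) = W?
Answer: 345402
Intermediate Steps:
C(y, r) = -22 - 2*r (C(y, r) = 2*(-11 - r) = -22 - 2*r)
C(g, 271) - 1*(-345966) = (-22 - 2*271) - 1*(-345966) = (-22 - 542) + 345966 = -564 + 345966 = 345402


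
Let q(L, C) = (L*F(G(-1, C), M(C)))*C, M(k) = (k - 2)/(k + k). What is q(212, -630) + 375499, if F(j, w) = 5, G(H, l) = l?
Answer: -292301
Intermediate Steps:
M(k) = (-2 + k)/(2*k) (M(k) = (-2 + k)/((2*k)) = (-2 + k)*(1/(2*k)) = (-2 + k)/(2*k))
q(L, C) = 5*C*L (q(L, C) = (L*5)*C = (5*L)*C = 5*C*L)
q(212, -630) + 375499 = 5*(-630)*212 + 375499 = -667800 + 375499 = -292301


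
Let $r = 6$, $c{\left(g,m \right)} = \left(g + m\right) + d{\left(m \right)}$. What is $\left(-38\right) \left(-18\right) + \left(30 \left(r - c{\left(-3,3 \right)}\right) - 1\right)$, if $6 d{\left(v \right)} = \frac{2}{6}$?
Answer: $\frac{2584}{3} \approx 861.33$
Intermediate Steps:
$d{\left(v \right)} = \frac{1}{18}$ ($d{\left(v \right)} = \frac{2 \cdot \frac{1}{6}}{6} = \frac{1}{6} \cdot \frac{1}{3} = \frac{1}{18}$)
$c{\left(g,m \right)} = \frac{1}{18} + g + m$ ($c{\left(g,m \right)} = \left(g + m\right) + \frac{1}{18} = \frac{1}{18} + g + m$)
$\left(-38\right) \left(-18\right) + \left(30 \left(r - c{\left(-3,3 \right)}\right) - 1\right) = \left(-38\right) \left(-18\right) - \left(1 - 30 \left(6 - \left(\frac{1}{18} - 3 + 3\right)\right)\right) = 684 - \left(1 - 30 \left(6 - \frac{1}{18}\right)\right) = 684 + \left(30 \cdot \frac{107}{18} - 1\right) = 684 + \left(\frac{535}{3} - 1\right) = 684 + \frac{532}{3} = \frac{2584}{3}$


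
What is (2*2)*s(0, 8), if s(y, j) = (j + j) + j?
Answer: 96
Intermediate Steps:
s(y, j) = 3*j (s(y, j) = 2*j + j = 3*j)
(2*2)*s(0, 8) = (2*2)*(3*8) = 4*24 = 96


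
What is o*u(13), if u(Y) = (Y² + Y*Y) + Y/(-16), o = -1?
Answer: -5395/16 ≈ -337.19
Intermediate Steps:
u(Y) = 2*Y² - Y/16 (u(Y) = (Y² + Y²) + Y*(-1/16) = 2*Y² - Y/16)
o*u(13) = -13*(-1 + 32*13)/16 = -13*(-1 + 416)/16 = -13*415/16 = -1*5395/16 = -5395/16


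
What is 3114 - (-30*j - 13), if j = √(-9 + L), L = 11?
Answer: 3127 + 30*√2 ≈ 3169.4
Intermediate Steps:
j = √2 (j = √(-9 + 11) = √2 ≈ 1.4142)
3114 - (-30*j - 13) = 3114 - (-30*√2 - 13) = 3114 - (-13 - 30*√2) = 3114 + (13 + 30*√2) = 3127 + 30*√2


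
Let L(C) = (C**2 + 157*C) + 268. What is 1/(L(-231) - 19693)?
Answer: -1/2331 ≈ -0.00042900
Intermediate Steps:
L(C) = 268 + C**2 + 157*C
1/(L(-231) - 19693) = 1/((268 + (-231)**2 + 157*(-231)) - 19693) = 1/((268 + 53361 - 36267) - 19693) = 1/(17362 - 19693) = 1/(-2331) = -1/2331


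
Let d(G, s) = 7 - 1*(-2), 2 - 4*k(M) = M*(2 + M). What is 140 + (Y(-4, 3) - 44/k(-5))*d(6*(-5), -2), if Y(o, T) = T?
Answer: 3755/13 ≈ 288.85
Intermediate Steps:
k(M) = 1/2 - M*(2 + M)/4
d(G, s) = 9 (d(G, s) = 7 + 2 = 9)
140 + (Y(-4, 3) - 44/k(-5))*d(6*(-5), -2) = 140 + (3 - 44/(1/2 - 1/2*(-5) - 1/4*(-5)**2))*9 = 140 + (3 - 44/(1/2 + 5/2 - 1/4*25))*9 = 140 + (3 - 44/(1/2 + 5/2 - 25/4))*9 = 140 + (3 - 44/(-13/4))*9 = 140 + (3 - 44*(-4/13))*9 = 140 + (3 + 176/13)*9 = 140 + (215/13)*9 = 140 + 1935/13 = 3755/13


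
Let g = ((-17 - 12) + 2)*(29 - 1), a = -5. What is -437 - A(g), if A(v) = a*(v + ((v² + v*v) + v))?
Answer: 5707363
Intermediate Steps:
g = -756 (g = (-29 + 2)*28 = -27*28 = -756)
A(v) = -10*v - 10*v² (A(v) = -5*(v + ((v² + v*v) + v)) = -5*(v + ((v² + v²) + v)) = -5*(v + (2*v² + v)) = -5*(v + (v + 2*v²)) = -5*(2*v + 2*v²) = -10*v - 10*v²)
-437 - A(g) = -437 - (-10)*(-756)*(1 - 756) = -437 - (-10)*(-756)*(-755) = -437 - 1*(-5707800) = -437 + 5707800 = 5707363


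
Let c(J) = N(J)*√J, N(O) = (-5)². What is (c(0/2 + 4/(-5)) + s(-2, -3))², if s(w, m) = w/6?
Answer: (1 - 30*I*√5)²/9 ≈ -499.89 - 14.907*I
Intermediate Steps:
N(O) = 25
s(w, m) = w/6 (s(w, m) = w*(⅙) = w/6)
c(J) = 25*√J
(c(0/2 + 4/(-5)) + s(-2, -3))² = (25*√(0/2 + 4/(-5)) + (⅙)*(-2))² = (25*√(0*(½) + 4*(-⅕)) - ⅓)² = (25*√(0 - ⅘) - ⅓)² = (25*√(-⅘) - ⅓)² = (25*(2*I*√5/5) - ⅓)² = (10*I*√5 - ⅓)² = (-⅓ + 10*I*√5)²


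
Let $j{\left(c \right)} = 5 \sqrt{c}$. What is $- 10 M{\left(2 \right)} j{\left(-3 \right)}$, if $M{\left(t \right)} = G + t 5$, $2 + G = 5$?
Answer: $- 650 i \sqrt{3} \approx - 1125.8 i$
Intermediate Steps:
$G = 3$ ($G = -2 + 5 = 3$)
$M{\left(t \right)} = 3 + 5 t$ ($M{\left(t \right)} = 3 + t 5 = 3 + 5 t$)
$- 10 M{\left(2 \right)} j{\left(-3 \right)} = - 10 \left(3 + 5 \cdot 2\right) 5 \sqrt{-3} = - 10 \left(3 + 10\right) 5 i \sqrt{3} = \left(-10\right) 13 \cdot 5 i \sqrt{3} = - 130 \cdot 5 i \sqrt{3} = - 650 i \sqrt{3}$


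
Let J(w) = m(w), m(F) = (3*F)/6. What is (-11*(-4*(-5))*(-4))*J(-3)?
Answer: -1320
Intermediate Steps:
m(F) = F/2 (m(F) = (3*F)*(⅙) = F/2)
J(w) = w/2
(-11*(-4*(-5))*(-4))*J(-3) = (-11*(-4*(-5))*(-4))*((½)*(-3)) = -220*(-4)*(-3/2) = -11*(-80)*(-3/2) = 880*(-3/2) = -1320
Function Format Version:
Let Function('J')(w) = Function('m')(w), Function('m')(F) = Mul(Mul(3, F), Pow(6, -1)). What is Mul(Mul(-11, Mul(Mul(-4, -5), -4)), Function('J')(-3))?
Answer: -1320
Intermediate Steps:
Function('m')(F) = Mul(Rational(1, 2), F) (Function('m')(F) = Mul(Mul(3, F), Rational(1, 6)) = Mul(Rational(1, 2), F))
Function('J')(w) = Mul(Rational(1, 2), w)
Mul(Mul(-11, Mul(Mul(-4, -5), -4)), Function('J')(-3)) = Mul(Mul(-11, Mul(Mul(-4, -5), -4)), Mul(Rational(1, 2), -3)) = Mul(Mul(-11, Mul(20, -4)), Rational(-3, 2)) = Mul(Mul(-11, -80), Rational(-3, 2)) = Mul(880, Rational(-3, 2)) = -1320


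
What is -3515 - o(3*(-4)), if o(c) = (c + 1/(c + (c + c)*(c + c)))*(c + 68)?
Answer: -400877/141 ≈ -2843.1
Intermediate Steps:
o(c) = (68 + c)*(c + 1/(c + 4*c²)) (o(c) = (c + 1/(c + (2*c)*(2*c)))*(68 + c) = (c + 1/(c + 4*c²))*(68 + c) = (68 + c)*(c + 1/(c + 4*c²)))
-3515 - o(3*(-4)) = -3515 - (68 + 3*(-4) + 4*(3*(-4))⁴ + 68*(3*(-4))² + 273*(3*(-4))³)/((3*(-4))*(1 + 4*(3*(-4)))) = -3515 - (68 - 12 + 4*(-12)⁴ + 68*(-12)² + 273*(-12)³)/((-12)*(1 + 4*(-12))) = -3515 - (-1)*(68 - 12 + 4*20736 + 68*144 + 273*(-1728))/(12*(1 - 48)) = -3515 - (-1)*(68 - 12 + 82944 + 9792 - 471744)/(12*(-47)) = -3515 - (-1)*(-1)*(-378952)/(12*47) = -3515 - 1*(-94738/141) = -3515 + 94738/141 = -400877/141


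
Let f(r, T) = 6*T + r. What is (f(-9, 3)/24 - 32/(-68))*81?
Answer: 9315/136 ≈ 68.493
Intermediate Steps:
f(r, T) = r + 6*T
(f(-9, 3)/24 - 32/(-68))*81 = ((-9 + 6*3)/24 - 32/(-68))*81 = ((-9 + 18)*(1/24) - 32*(-1/68))*81 = (9*(1/24) + 8/17)*81 = (3/8 + 8/17)*81 = (115/136)*81 = 9315/136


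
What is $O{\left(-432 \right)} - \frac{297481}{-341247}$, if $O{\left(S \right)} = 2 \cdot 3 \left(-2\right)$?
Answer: $- \frac{3797483}{341247} \approx -11.128$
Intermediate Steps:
$O{\left(S \right)} = -12$ ($O{\left(S \right)} = 6 \left(-2\right) = -12$)
$O{\left(-432 \right)} - \frac{297481}{-341247} = -12 - \frac{297481}{-341247} = -12 - 297481 \left(- \frac{1}{341247}\right) = -12 - - \frac{297481}{341247} = -12 + \frac{297481}{341247} = - \frac{3797483}{341247}$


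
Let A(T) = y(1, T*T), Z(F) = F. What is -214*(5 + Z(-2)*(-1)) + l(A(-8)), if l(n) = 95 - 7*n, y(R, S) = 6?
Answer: -1445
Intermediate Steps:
A(T) = 6
-214*(5 + Z(-2)*(-1)) + l(A(-8)) = -214*(5 - 2*(-1)) + (95 - 7*6) = -214*(5 + 2) + (95 - 42) = -214*7 + 53 = -1498 + 53 = -1445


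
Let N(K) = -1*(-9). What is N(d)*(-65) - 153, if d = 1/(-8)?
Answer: -738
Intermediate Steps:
d = -1/8 ≈ -0.12500
N(K) = 9
N(d)*(-65) - 153 = 9*(-65) - 153 = -585 - 153 = -738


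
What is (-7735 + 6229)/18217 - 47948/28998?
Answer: -458569852/264128283 ≈ -1.7362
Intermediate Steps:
(-7735 + 6229)/18217 - 47948/28998 = -1506*1/18217 - 47948*1/28998 = -1506/18217 - 23974/14499 = -458569852/264128283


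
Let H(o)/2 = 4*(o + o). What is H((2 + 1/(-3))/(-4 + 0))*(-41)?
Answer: 820/3 ≈ 273.33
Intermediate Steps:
H(o) = 16*o (H(o) = 2*(4*(o + o)) = 2*(4*(2*o)) = 2*(8*o) = 16*o)
H((2 + 1/(-3))/(-4 + 0))*(-41) = (16*((2 + 1/(-3))/(-4 + 0)))*(-41) = (16*((2 - ⅓)/(-4)))*(-41) = (16*((5/3)*(-¼)))*(-41) = (16*(-5/12))*(-41) = -20/3*(-41) = 820/3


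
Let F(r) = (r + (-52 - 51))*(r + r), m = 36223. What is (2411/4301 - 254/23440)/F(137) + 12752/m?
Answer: 544483775904689/1546387266179360 ≈ 0.35210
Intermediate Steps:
F(r) = 2*r*(-103 + r) (F(r) = (r - 103)*(2*r) = (-103 + r)*(2*r) = 2*r*(-103 + r))
(2411/4301 - 254/23440)/F(137) + 12752/m = (2411/4301 - 254/23440)/((2*137*(-103 + 137))) + 12752/36223 = (2411*(1/4301) - 254*1/23440)/((2*137*34)) + 12752*(1/36223) = (2411/4301 - 127/11720)/9316 + 12752/36223 = (27710693/50407720)*(1/9316) + 12752/36223 = 27710693/469598319520 + 12752/36223 = 544483775904689/1546387266179360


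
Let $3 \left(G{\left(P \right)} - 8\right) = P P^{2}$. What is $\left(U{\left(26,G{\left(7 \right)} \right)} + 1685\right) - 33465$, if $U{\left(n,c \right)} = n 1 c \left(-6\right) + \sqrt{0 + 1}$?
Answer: $-50863$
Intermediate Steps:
$G{\left(P \right)} = 8 + \frac{P^{3}}{3}$ ($G{\left(P \right)} = 8 + \frac{P P^{2}}{3} = 8 + \frac{P^{3}}{3}$)
$U{\left(n,c \right)} = 1 - 6 c n$ ($U{\left(n,c \right)} = n c \left(-6\right) + \sqrt{1} = c n \left(-6\right) + 1 = - 6 c n + 1 = 1 - 6 c n$)
$\left(U{\left(26,G{\left(7 \right)} \right)} + 1685\right) - 33465 = \left(\left(1 - 6 \left(8 + \frac{7^{3}}{3}\right) 26\right) + 1685\right) - 33465 = \left(\left(1 - 6 \left(8 + \frac{1}{3} \cdot 343\right) 26\right) + 1685\right) - 33465 = \left(\left(1 - 6 \left(8 + \frac{343}{3}\right) 26\right) + 1685\right) - 33465 = \left(\left(1 - 734 \cdot 26\right) + 1685\right) - 33465 = \left(\left(1 - 19084\right) + 1685\right) - 33465 = \left(-19083 + 1685\right) - 33465 = -17398 - 33465 = -50863$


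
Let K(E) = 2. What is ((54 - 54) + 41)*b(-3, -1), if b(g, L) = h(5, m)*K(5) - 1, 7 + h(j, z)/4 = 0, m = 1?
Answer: -2337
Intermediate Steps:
h(j, z) = -28 (h(j, z) = -28 + 4*0 = -28 + 0 = -28)
b(g, L) = -57 (b(g, L) = -28*2 - 1 = -56 - 1 = -57)
((54 - 54) + 41)*b(-3, -1) = ((54 - 54) + 41)*(-57) = (0 + 41)*(-57) = 41*(-57) = -2337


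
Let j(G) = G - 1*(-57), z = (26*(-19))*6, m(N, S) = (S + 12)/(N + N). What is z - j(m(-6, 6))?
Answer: -6039/2 ≈ -3019.5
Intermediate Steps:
m(N, S) = (12 + S)/(2*N) (m(N, S) = (12 + S)/((2*N)) = (12 + S)*(1/(2*N)) = (12 + S)/(2*N))
z = -2964 (z = -494*6 = -2964)
j(G) = 57 + G (j(G) = G + 57 = 57 + G)
z - j(m(-6, 6)) = -2964 - (57 + (½)*(12 + 6)/(-6)) = -2964 - (57 + (½)*(-⅙)*18) = -2964 - (57 - 3/2) = -2964 - 1*111/2 = -2964 - 111/2 = -6039/2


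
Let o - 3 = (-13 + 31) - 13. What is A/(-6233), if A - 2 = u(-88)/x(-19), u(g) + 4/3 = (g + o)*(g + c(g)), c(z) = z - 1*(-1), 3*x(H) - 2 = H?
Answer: 41962/105961 ≈ 0.39601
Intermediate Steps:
o = 8 (o = 3 + ((-13 + 31) - 13) = 3 + (18 - 13) = 3 + 5 = 8)
x(H) = ⅔ + H/3
c(z) = 1 + z (c(z) = z + 1 = 1 + z)
u(g) = -4/3 + (1 + 2*g)*(8 + g) (u(g) = -4/3 + (g + 8)*(g + (1 + g)) = -4/3 + (8 + g)*(1 + 2*g) = -4/3 + (1 + 2*g)*(8 + g))
A = -41962/17 (A = 2 + (20/3 + 2*(-88)² + 17*(-88))/(⅔ + (⅓)*(-19)) = 2 + (20/3 + 2*7744 - 1496)/(⅔ - 19/3) = 2 + (20/3 + 15488 - 1496)/(-17/3) = 2 + (41996/3)*(-3/17) = 2 - 41996/17 = -41962/17 ≈ -2468.4)
A/(-6233) = -41962/17/(-6233) = -41962/17*(-1/6233) = 41962/105961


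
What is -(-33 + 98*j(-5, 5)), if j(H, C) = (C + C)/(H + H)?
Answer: 131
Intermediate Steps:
j(H, C) = C/H (j(H, C) = (2*C)/((2*H)) = (2*C)*(1/(2*H)) = C/H)
-(-33 + 98*j(-5, 5)) = -(-33 + 98*(5/(-5))) = -(-33 + 98*(5*(-⅕))) = -(-33 + 98*(-1)) = -(-33 - 98) = -1*(-131) = 131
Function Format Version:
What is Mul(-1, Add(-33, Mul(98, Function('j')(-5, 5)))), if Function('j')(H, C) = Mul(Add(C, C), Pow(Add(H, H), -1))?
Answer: 131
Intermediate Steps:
Function('j')(H, C) = Mul(C, Pow(H, -1)) (Function('j')(H, C) = Mul(Mul(2, C), Pow(Mul(2, H), -1)) = Mul(Mul(2, C), Mul(Rational(1, 2), Pow(H, -1))) = Mul(C, Pow(H, -1)))
Mul(-1, Add(-33, Mul(98, Function('j')(-5, 5)))) = Mul(-1, Add(-33, Mul(98, Mul(5, Pow(-5, -1))))) = Mul(-1, Add(-33, Mul(98, Mul(5, Rational(-1, 5))))) = Mul(-1, Add(-33, Mul(98, -1))) = Mul(-1, Add(-33, -98)) = Mul(-1, -131) = 131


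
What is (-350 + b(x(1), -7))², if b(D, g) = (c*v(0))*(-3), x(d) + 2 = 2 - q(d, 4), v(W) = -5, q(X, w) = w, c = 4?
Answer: 84100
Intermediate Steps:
x(d) = -4 (x(d) = -2 + (2 - 1*4) = -2 + (2 - 4) = -2 - 2 = -4)
b(D, g) = 60 (b(D, g) = (4*(-5))*(-3) = -20*(-3) = 60)
(-350 + b(x(1), -7))² = (-350 + 60)² = (-290)² = 84100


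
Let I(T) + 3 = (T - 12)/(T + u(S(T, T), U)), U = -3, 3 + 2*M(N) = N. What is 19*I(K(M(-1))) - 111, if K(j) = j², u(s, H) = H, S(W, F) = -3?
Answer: -320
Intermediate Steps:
M(N) = -3/2 + N/2
I(T) = -3 + (-12 + T)/(-3 + T) (I(T) = -3 + (T - 12)/(T - 3) = -3 + (-12 + T)/(-3 + T))
19*I(K(M(-1))) - 111 = 19*((-3 - 2*(-3/2 + (½)*(-1))²)/(-3 + (-3/2 + (½)*(-1))²)) - 111 = 19*((-3 - 2*(-3/2 - ½)²)/(-3 + (-3/2 - ½)²)) - 111 = 19*((-3 - 2*(-2)²)/(-3 + (-2)²)) - 111 = 19*((-3 - 2*4)/(-3 + 4)) - 111 = 19*((-3 - 8)/1) - 111 = 19*(1*(-11)) - 111 = 19*(-11) - 111 = -209 - 111 = -320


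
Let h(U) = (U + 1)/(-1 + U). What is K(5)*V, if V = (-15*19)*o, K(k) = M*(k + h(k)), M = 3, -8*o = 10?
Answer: 55575/8 ≈ 6946.9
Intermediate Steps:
o = -5/4 (o = -⅛*10 = -5/4 ≈ -1.2500)
h(U) = (1 + U)/(-1 + U)
K(k) = 3*k + 3*(1 + k)/(-1 + k) (K(k) = 3*(k + (1 + k)/(-1 + k)) = 3*k + 3*(1 + k)/(-1 + k))
V = 1425/4 (V = -15*19*(-5/4) = -285*(-5/4) = 1425/4 ≈ 356.25)
K(5)*V = (3*(1 + 5²)/(-1 + 5))*(1425/4) = (3*(1 + 25)/4)*(1425/4) = (3*(¼)*26)*(1425/4) = (39/2)*(1425/4) = 55575/8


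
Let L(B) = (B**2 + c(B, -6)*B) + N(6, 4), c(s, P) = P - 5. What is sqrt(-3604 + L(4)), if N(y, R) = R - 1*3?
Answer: I*sqrt(3631) ≈ 60.258*I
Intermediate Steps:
N(y, R) = -3 + R (N(y, R) = R - 3 = -3 + R)
c(s, P) = -5 + P
L(B) = 1 + B**2 - 11*B (L(B) = (B**2 + (-5 - 6)*B) + (-3 + 4) = (B**2 - 11*B) + 1 = 1 + B**2 - 11*B)
sqrt(-3604 + L(4)) = sqrt(-3604 + (1 + 4**2 - 11*4)) = sqrt(-3604 + (1 + 16 - 44)) = sqrt(-3604 - 27) = sqrt(-3631) = I*sqrt(3631)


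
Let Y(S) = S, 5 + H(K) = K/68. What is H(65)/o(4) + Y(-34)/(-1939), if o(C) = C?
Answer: -523977/527408 ≈ -0.99349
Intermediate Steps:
H(K) = -5 + K/68
H(65)/o(4) + Y(-34)/(-1939) = (-5 + (1/68)*65)/4 - 34/(-1939) = (-5 + 65/68)*(¼) - 34*(-1/1939) = -275/68*¼ + 34/1939 = -275/272 + 34/1939 = -523977/527408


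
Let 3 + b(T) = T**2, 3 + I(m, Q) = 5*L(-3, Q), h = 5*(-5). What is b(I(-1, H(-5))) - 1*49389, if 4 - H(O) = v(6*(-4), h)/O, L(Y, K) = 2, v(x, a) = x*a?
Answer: -49343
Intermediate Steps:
h = -25
v(x, a) = a*x
H(O) = 4 - 600/O (H(O) = 4 - (-150*(-4))/O = 4 - (-25*(-24))/O = 4 - 600/O)
I(m, Q) = 7 (I(m, Q) = -3 + 5*2 = -3 + 10 = 7)
b(T) = -3 + T**2
b(I(-1, H(-5))) - 1*49389 = (-3 + 7**2) - 1*49389 = (-3 + 49) - 49389 = 46 - 49389 = -49343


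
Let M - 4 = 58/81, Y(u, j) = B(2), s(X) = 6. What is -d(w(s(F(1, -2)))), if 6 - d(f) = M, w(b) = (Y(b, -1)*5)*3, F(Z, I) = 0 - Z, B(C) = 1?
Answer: -104/81 ≈ -1.2840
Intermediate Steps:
F(Z, I) = -Z
Y(u, j) = 1
M = 382/81 (M = 4 + 58/81 = 382/81 ≈ 4.7160)
w(b) = 15 (w(b) = (1*5)*3 = 5*3 = 15)
d(f) = 104/81 (d(f) = 6 - 1*382/81 = 6 - 382/81 = 104/81)
-d(w(s(F(1, -2)))) = -1*104/81 = -104/81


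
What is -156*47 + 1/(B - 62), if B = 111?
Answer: -359267/49 ≈ -7332.0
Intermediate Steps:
-156*47 + 1/(B - 62) = -156*47 + 1/(111 - 62) = -7332 + 1/49 = -359267/49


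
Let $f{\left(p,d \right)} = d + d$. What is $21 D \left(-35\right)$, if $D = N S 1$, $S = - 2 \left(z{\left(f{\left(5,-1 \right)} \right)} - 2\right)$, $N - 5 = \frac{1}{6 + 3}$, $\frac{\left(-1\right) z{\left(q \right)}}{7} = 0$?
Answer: $- \frac{45080}{3} \approx -15027.0$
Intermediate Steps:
$f{\left(p,d \right)} = 2 d$
$z{\left(q \right)} = 0$ ($z{\left(q \right)} = \left(-7\right) 0 = 0$)
$N = \frac{46}{9}$ ($N = 5 + \frac{1}{6 + 3} = 5 + \frac{1}{9} = \frac{46}{9} \approx 5.1111$)
$S = 4$ ($S = - 2 \left(0 - 2\right) = \left(-2\right) \left(-2\right) = 4$)
$D = \frac{184}{9}$ ($D = \frac{46}{9} \cdot 4 \cdot 1 = \frac{184}{9} \cdot 1 = \frac{184}{9} \approx 20.444$)
$21 D \left(-35\right) = 21 \cdot \frac{184}{9} \left(-35\right) = \frac{1288}{3} \left(-35\right) = - \frac{45080}{3}$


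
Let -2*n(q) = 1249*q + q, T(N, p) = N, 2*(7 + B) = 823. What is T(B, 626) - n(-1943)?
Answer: -2427941/2 ≈ -1.2140e+6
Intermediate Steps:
B = 809/2 (B = -7 + (½)*823 = -7 + 823/2 = 809/2 ≈ 404.50)
n(q) = -625*q (n(q) = -(1249*q + q)/2 = -625*q)
T(B, 626) - n(-1943) = 809/2 - (-625)*(-1943) = 809/2 - 1*1214375 = 809/2 - 1214375 = -2427941/2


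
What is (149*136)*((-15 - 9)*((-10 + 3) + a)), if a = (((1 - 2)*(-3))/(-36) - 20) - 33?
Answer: 29220688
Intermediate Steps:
a = -637/12 (a = (-1*(-3)*(-1/36) - 20) - 33 = (3*(-1/36) - 20) - 33 = (-1/12 - 20) - 33 = -241/12 - 33 = -637/12 ≈ -53.083)
(149*136)*((-15 - 9)*((-10 + 3) + a)) = (149*136)*((-15 - 9)*((-10 + 3) - 637/12)) = 20264*(-24*(-7 - 637/12)) = 20264*(-24*(-721/12)) = 20264*1442 = 29220688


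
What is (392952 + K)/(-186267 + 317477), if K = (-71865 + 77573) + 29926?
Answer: 214293/65605 ≈ 3.2664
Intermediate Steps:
K = 35634 (K = 5708 + 29926 = 35634)
(392952 + K)/(-186267 + 317477) = (392952 + 35634)/(-186267 + 317477) = 428586/131210 = 428586*(1/131210) = 214293/65605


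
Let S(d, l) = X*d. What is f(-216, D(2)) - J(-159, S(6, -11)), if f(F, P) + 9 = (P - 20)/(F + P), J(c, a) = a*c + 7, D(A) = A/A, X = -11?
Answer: -2259631/215 ≈ -10510.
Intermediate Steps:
S(d, l) = -11*d
D(A) = 1
J(c, a) = 7 + a*c
f(F, P) = -9 + (-20 + P)/(F + P) (f(F, P) = -9 + (P - 20)/(F + P) = -9 + (-20 + P)/(F + P))
f(-216, D(2)) - J(-159, S(6, -11)) = (-20 - 9*(-216) - 8*1)/(-216 + 1) - (7 - 11*6*(-159)) = (-20 + 1944 - 8)/(-215) - (7 - 66*(-159)) = -1/215*1916 - (7 + 10494) = -1916/215 - 1*10501 = -1916/215 - 10501 = -2259631/215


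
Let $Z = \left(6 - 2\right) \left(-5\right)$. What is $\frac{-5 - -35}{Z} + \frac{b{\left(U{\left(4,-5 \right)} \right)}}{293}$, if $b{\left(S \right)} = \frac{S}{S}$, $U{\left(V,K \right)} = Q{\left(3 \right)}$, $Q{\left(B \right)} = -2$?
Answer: $- \frac{877}{586} \approx -1.4966$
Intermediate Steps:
$U{\left(V,K \right)} = -2$
$b{\left(S \right)} = 1$
$Z = -20$ ($Z = 4 \left(-5\right) = -20$)
$\frac{-5 - -35}{Z} + \frac{b{\left(U{\left(4,-5 \right)} \right)}}{293} = \frac{-5 - -35}{-20} + 1 \cdot \frac{1}{293} = \left(-5 + 35\right) \left(- \frac{1}{20}\right) + 1 \cdot \frac{1}{293} = 30 \left(- \frac{1}{20}\right) + \frac{1}{293} = - \frac{3}{2} + \frac{1}{293} = - \frac{877}{586}$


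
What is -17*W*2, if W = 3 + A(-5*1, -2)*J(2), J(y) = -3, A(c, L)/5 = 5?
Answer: 2448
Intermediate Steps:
A(c, L) = 25 (A(c, L) = 5*5 = 25)
W = -72 (W = 3 + 25*(-3) = 3 - 75 = -72)
-17*W*2 = -17*(-72)*2 = 1224*2 = 2448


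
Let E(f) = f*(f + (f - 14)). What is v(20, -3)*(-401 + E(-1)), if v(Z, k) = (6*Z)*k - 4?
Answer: 140140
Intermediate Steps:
v(Z, k) = -4 + 6*Z*k (v(Z, k) = 6*Z*k - 4 = -4 + 6*Z*k)
E(f) = f*(-14 + 2*f) (E(f) = f*(f + (-14 + f)) = f*(-14 + 2*f))
v(20, -3)*(-401 + E(-1)) = (-4 + 6*20*(-3))*(-401 + 2*(-1)*(-7 - 1)) = (-4 - 360)*(-401 + 2*(-1)*(-8)) = -364*(-401 + 16) = -364*(-385) = 140140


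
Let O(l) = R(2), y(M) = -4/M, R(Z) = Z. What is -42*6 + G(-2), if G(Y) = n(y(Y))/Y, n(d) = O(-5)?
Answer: -253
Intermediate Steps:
O(l) = 2
n(d) = 2
G(Y) = 2/Y
-42*6 + G(-2) = -42*6 + 2/(-2) = -252 + 2*(-½) = -252 - 1 = -253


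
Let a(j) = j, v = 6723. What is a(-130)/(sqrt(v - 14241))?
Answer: 65*I*sqrt(7518)/3759 ≈ 1.4993*I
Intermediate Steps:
a(-130)/(sqrt(v - 14241)) = -130/sqrt(6723 - 14241) = -130*(-I*sqrt(7518)/7518) = -(-65)*I*sqrt(7518)/3759 = 65*I*sqrt(7518)/3759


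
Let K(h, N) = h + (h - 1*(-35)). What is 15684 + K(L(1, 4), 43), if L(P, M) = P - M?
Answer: 15713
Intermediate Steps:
K(h, N) = 35 + 2*h (K(h, N) = h + (h + 35) = h + (35 + h) = 35 + 2*h)
15684 + K(L(1, 4), 43) = 15684 + (35 + 2*(1 - 1*4)) = 15684 + (35 + 2*(1 - 4)) = 15684 + (35 + 2*(-3)) = 15684 + (35 - 6) = 15684 + 29 = 15713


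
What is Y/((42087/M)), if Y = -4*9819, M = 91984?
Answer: -1204254528/14029 ≈ -85840.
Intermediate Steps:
Y = -39276
Y/((42087/M)) = -39276/(42087/91984) = -39276/(42087*(1/91984)) = -39276/42087/91984 = -39276*91984/42087 = -1204254528/14029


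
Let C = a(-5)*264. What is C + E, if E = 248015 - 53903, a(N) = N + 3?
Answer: 193584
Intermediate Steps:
a(N) = 3 + N
E = 194112
C = -528 (C = (3 - 5)*264 = -2*264 = -528)
C + E = -528 + 194112 = 193584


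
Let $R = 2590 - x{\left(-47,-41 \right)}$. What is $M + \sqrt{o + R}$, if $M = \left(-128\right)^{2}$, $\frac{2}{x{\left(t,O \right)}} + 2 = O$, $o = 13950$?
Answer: $16384 + \frac{\sqrt{30582546}}{43} \approx 16513.0$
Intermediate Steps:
$x{\left(t,O \right)} = \frac{2}{-2 + O}$
$M = 16384$
$R = \frac{111372}{43}$ ($R = 2590 - \frac{2}{-2 - 41} = 2590 - \frac{2}{-43} = 2590 - 2 \left(- \frac{1}{43}\right) = 2590 - - \frac{2}{43} = 2590 + \frac{2}{43} = \frac{111372}{43} \approx 2590.0$)
$M + \sqrt{o + R} = 16384 + \sqrt{13950 + \frac{111372}{43}} = 16384 + \sqrt{\frac{711222}{43}} = 16384 + \frac{\sqrt{30582546}}{43}$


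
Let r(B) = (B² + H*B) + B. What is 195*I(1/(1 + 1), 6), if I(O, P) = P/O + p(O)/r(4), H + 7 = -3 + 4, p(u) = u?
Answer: 18525/8 ≈ 2315.6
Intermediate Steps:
H = -6 (H = -7 + (-3 + 4) = -7 + 1 = -6)
r(B) = B² - 5*B (r(B) = (B² - 6*B) + B = B² - 5*B)
I(O, P) = -O/4 + P/O (I(O, P) = P/O + O/((4*(-5 + 4))) = P/O + O/((4*(-1))) = P/O + O/(-4) = P/O + O*(-¼) = P/O - O/4 = -O/4 + P/O)
195*I(1/(1 + 1), 6) = 195*(-1/(4*(1 + 1)) + 6/(1/(1 + 1))) = 195*(-¼/2 + 6/(1/2)) = 195*(-¼*½ + 6/(½)) = 195*(-⅛ + 6*2) = 195*(-⅛ + 12) = 195*(95/8) = 18525/8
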